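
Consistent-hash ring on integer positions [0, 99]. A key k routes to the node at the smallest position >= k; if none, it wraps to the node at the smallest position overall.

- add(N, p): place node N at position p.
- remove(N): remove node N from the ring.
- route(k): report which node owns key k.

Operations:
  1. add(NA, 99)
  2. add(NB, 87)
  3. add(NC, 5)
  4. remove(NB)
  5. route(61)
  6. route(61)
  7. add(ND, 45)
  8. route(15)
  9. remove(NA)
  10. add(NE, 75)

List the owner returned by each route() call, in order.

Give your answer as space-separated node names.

Answer: NA NA ND

Derivation:
Op 1: add NA@99 -> ring=[99:NA]
Op 2: add NB@87 -> ring=[87:NB,99:NA]
Op 3: add NC@5 -> ring=[5:NC,87:NB,99:NA]
Op 4: remove NB -> ring=[5:NC,99:NA]
Op 5: route key 61: smallest pos >= 61 is 99 -> NA
Op 6: route key 61: smallest pos >= 61 is 99 -> NA
Op 7: add ND@45 -> ring=[5:NC,45:ND,99:NA]
Op 8: route key 15: smallest pos >= 15 is 45 -> ND
Op 9: remove NA -> ring=[5:NC,45:ND]
Op 10: add NE@75 -> ring=[5:NC,45:ND,75:NE]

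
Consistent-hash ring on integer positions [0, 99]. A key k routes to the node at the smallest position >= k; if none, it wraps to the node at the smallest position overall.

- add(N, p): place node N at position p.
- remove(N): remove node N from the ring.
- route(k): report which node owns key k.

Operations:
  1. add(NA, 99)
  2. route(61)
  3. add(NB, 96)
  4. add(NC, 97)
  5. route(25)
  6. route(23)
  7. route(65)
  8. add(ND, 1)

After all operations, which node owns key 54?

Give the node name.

Answer: NB

Derivation:
Op 1: add NA@99 -> ring=[99:NA]
Op 2: route key 61: smallest pos >= 61 is 99 -> NA
Op 3: add NB@96 -> ring=[96:NB,99:NA]
Op 4: add NC@97 -> ring=[96:NB,97:NC,99:NA]
Op 5: route key 25: smallest pos >= 25 is 96 -> NB
Op 6: route key 23: smallest pos >= 23 is 96 -> NB
Op 7: route key 65: smallest pos >= 65 is 96 -> NB
Op 8: add ND@1 -> ring=[1:ND,96:NB,97:NC,99:NA]
Final route key 54: smallest pos >= 54 is 96 -> NB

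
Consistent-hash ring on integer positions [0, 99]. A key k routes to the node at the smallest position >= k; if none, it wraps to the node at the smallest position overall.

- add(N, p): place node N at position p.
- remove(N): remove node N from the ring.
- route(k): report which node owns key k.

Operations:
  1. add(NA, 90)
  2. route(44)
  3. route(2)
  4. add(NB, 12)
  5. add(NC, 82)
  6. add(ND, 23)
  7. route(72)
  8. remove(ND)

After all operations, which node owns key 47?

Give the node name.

Answer: NC

Derivation:
Op 1: add NA@90 -> ring=[90:NA]
Op 2: route key 44: smallest pos >= 44 is 90 -> NA
Op 3: route key 2: smallest pos >= 2 is 90 -> NA
Op 4: add NB@12 -> ring=[12:NB,90:NA]
Op 5: add NC@82 -> ring=[12:NB,82:NC,90:NA]
Op 6: add ND@23 -> ring=[12:NB,23:ND,82:NC,90:NA]
Op 7: route key 72: smallest pos >= 72 is 82 -> NC
Op 8: remove ND -> ring=[12:NB,82:NC,90:NA]
Final route key 47: smallest pos >= 47 is 82 -> NC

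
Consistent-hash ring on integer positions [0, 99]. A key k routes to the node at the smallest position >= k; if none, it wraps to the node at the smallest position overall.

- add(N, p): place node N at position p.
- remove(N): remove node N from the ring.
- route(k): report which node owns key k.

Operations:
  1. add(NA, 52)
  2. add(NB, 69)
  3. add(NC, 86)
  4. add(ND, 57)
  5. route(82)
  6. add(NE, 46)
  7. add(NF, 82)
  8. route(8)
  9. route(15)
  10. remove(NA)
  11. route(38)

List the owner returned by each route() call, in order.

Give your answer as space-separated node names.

Answer: NC NE NE NE

Derivation:
Op 1: add NA@52 -> ring=[52:NA]
Op 2: add NB@69 -> ring=[52:NA,69:NB]
Op 3: add NC@86 -> ring=[52:NA,69:NB,86:NC]
Op 4: add ND@57 -> ring=[52:NA,57:ND,69:NB,86:NC]
Op 5: route key 82: smallest pos >= 82 is 86 -> NC
Op 6: add NE@46 -> ring=[46:NE,52:NA,57:ND,69:NB,86:NC]
Op 7: add NF@82 -> ring=[46:NE,52:NA,57:ND,69:NB,82:NF,86:NC]
Op 8: route key 8: smallest pos >= 8 is 46 -> NE
Op 9: route key 15: smallest pos >= 15 is 46 -> NE
Op 10: remove NA -> ring=[46:NE,57:ND,69:NB,82:NF,86:NC]
Op 11: route key 38: smallest pos >= 38 is 46 -> NE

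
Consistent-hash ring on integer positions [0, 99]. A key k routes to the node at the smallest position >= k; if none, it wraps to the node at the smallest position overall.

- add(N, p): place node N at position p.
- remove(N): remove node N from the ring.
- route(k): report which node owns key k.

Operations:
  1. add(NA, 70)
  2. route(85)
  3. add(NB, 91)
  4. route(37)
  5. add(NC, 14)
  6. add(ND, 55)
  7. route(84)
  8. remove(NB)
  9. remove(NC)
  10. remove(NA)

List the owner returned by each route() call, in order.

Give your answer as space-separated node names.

Answer: NA NA NB

Derivation:
Op 1: add NA@70 -> ring=[70:NA]
Op 2: route key 85: none >= 85, wrap to smallest pos 70 -> NA
Op 3: add NB@91 -> ring=[70:NA,91:NB]
Op 4: route key 37: smallest pos >= 37 is 70 -> NA
Op 5: add NC@14 -> ring=[14:NC,70:NA,91:NB]
Op 6: add ND@55 -> ring=[14:NC,55:ND,70:NA,91:NB]
Op 7: route key 84: smallest pos >= 84 is 91 -> NB
Op 8: remove NB -> ring=[14:NC,55:ND,70:NA]
Op 9: remove NC -> ring=[55:ND,70:NA]
Op 10: remove NA -> ring=[55:ND]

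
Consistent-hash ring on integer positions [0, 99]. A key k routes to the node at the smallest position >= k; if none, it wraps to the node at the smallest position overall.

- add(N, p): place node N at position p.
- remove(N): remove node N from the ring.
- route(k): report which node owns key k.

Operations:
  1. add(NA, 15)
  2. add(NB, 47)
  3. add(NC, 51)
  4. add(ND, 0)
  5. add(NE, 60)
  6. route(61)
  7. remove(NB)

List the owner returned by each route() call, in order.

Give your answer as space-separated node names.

Op 1: add NA@15 -> ring=[15:NA]
Op 2: add NB@47 -> ring=[15:NA,47:NB]
Op 3: add NC@51 -> ring=[15:NA,47:NB,51:NC]
Op 4: add ND@0 -> ring=[0:ND,15:NA,47:NB,51:NC]
Op 5: add NE@60 -> ring=[0:ND,15:NA,47:NB,51:NC,60:NE]
Op 6: route key 61: none >= 61, wrap to smallest pos 0 -> ND
Op 7: remove NB -> ring=[0:ND,15:NA,51:NC,60:NE]

Answer: ND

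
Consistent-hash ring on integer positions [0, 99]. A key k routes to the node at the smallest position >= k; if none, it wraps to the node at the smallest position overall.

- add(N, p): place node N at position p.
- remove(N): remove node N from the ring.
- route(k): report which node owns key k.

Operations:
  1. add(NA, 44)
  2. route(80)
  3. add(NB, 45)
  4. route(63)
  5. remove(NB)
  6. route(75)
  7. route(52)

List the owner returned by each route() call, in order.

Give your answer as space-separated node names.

Op 1: add NA@44 -> ring=[44:NA]
Op 2: route key 80: none >= 80, wrap to smallest pos 44 -> NA
Op 3: add NB@45 -> ring=[44:NA,45:NB]
Op 4: route key 63: none >= 63, wrap to smallest pos 44 -> NA
Op 5: remove NB -> ring=[44:NA]
Op 6: route key 75: none >= 75, wrap to smallest pos 44 -> NA
Op 7: route key 52: none >= 52, wrap to smallest pos 44 -> NA

Answer: NA NA NA NA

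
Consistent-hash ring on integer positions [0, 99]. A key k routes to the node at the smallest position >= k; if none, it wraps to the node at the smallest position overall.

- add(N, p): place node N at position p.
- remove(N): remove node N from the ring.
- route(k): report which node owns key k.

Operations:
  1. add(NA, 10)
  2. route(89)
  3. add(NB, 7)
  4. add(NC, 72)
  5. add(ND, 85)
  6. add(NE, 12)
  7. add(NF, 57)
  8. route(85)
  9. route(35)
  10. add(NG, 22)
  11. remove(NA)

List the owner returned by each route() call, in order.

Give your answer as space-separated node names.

Op 1: add NA@10 -> ring=[10:NA]
Op 2: route key 89: none >= 89, wrap to smallest pos 10 -> NA
Op 3: add NB@7 -> ring=[7:NB,10:NA]
Op 4: add NC@72 -> ring=[7:NB,10:NA,72:NC]
Op 5: add ND@85 -> ring=[7:NB,10:NA,72:NC,85:ND]
Op 6: add NE@12 -> ring=[7:NB,10:NA,12:NE,72:NC,85:ND]
Op 7: add NF@57 -> ring=[7:NB,10:NA,12:NE,57:NF,72:NC,85:ND]
Op 8: route key 85: smallest pos >= 85 is 85 -> ND
Op 9: route key 35: smallest pos >= 35 is 57 -> NF
Op 10: add NG@22 -> ring=[7:NB,10:NA,12:NE,22:NG,57:NF,72:NC,85:ND]
Op 11: remove NA -> ring=[7:NB,12:NE,22:NG,57:NF,72:NC,85:ND]

Answer: NA ND NF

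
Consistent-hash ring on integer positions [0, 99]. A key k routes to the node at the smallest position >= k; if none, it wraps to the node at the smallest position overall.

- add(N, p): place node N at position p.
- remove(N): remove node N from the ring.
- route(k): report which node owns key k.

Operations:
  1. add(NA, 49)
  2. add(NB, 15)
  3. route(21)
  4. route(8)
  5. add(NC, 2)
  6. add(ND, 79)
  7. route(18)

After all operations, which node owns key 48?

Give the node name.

Answer: NA

Derivation:
Op 1: add NA@49 -> ring=[49:NA]
Op 2: add NB@15 -> ring=[15:NB,49:NA]
Op 3: route key 21: smallest pos >= 21 is 49 -> NA
Op 4: route key 8: smallest pos >= 8 is 15 -> NB
Op 5: add NC@2 -> ring=[2:NC,15:NB,49:NA]
Op 6: add ND@79 -> ring=[2:NC,15:NB,49:NA,79:ND]
Op 7: route key 18: smallest pos >= 18 is 49 -> NA
Final route key 48: smallest pos >= 48 is 49 -> NA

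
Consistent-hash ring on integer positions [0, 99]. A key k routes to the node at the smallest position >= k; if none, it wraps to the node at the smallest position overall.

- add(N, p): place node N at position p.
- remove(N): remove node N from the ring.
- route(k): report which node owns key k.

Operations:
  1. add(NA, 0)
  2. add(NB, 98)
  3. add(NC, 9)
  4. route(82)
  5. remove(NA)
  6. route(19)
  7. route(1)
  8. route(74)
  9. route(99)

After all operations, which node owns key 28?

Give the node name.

Op 1: add NA@0 -> ring=[0:NA]
Op 2: add NB@98 -> ring=[0:NA,98:NB]
Op 3: add NC@9 -> ring=[0:NA,9:NC,98:NB]
Op 4: route key 82: smallest pos >= 82 is 98 -> NB
Op 5: remove NA -> ring=[9:NC,98:NB]
Op 6: route key 19: smallest pos >= 19 is 98 -> NB
Op 7: route key 1: smallest pos >= 1 is 9 -> NC
Op 8: route key 74: smallest pos >= 74 is 98 -> NB
Op 9: route key 99: none >= 99, wrap to smallest pos 9 -> NC
Final route key 28: smallest pos >= 28 is 98 -> NB

Answer: NB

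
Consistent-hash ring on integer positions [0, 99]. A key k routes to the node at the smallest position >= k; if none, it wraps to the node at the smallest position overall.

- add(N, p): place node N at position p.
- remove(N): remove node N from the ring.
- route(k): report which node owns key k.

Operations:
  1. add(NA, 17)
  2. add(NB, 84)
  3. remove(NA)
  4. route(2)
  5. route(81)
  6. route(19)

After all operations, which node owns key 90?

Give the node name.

Answer: NB

Derivation:
Op 1: add NA@17 -> ring=[17:NA]
Op 2: add NB@84 -> ring=[17:NA,84:NB]
Op 3: remove NA -> ring=[84:NB]
Op 4: route key 2: smallest pos >= 2 is 84 -> NB
Op 5: route key 81: smallest pos >= 81 is 84 -> NB
Op 6: route key 19: smallest pos >= 19 is 84 -> NB
Final route key 90: none >= 90, wrap to smallest pos 84 -> NB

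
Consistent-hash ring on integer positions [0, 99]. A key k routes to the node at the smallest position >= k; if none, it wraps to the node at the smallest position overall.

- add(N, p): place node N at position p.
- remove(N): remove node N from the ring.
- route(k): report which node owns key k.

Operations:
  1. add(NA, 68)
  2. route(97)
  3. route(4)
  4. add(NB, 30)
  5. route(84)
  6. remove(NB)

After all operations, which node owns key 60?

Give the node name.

Op 1: add NA@68 -> ring=[68:NA]
Op 2: route key 97: none >= 97, wrap to smallest pos 68 -> NA
Op 3: route key 4: smallest pos >= 4 is 68 -> NA
Op 4: add NB@30 -> ring=[30:NB,68:NA]
Op 5: route key 84: none >= 84, wrap to smallest pos 30 -> NB
Op 6: remove NB -> ring=[68:NA]
Final route key 60: smallest pos >= 60 is 68 -> NA

Answer: NA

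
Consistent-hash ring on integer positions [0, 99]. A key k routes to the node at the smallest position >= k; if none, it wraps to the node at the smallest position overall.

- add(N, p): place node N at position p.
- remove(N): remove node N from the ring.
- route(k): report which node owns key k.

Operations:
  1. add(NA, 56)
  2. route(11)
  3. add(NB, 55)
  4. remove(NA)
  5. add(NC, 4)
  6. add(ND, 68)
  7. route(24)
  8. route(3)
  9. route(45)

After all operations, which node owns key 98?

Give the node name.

Answer: NC

Derivation:
Op 1: add NA@56 -> ring=[56:NA]
Op 2: route key 11: smallest pos >= 11 is 56 -> NA
Op 3: add NB@55 -> ring=[55:NB,56:NA]
Op 4: remove NA -> ring=[55:NB]
Op 5: add NC@4 -> ring=[4:NC,55:NB]
Op 6: add ND@68 -> ring=[4:NC,55:NB,68:ND]
Op 7: route key 24: smallest pos >= 24 is 55 -> NB
Op 8: route key 3: smallest pos >= 3 is 4 -> NC
Op 9: route key 45: smallest pos >= 45 is 55 -> NB
Final route key 98: none >= 98, wrap to smallest pos 4 -> NC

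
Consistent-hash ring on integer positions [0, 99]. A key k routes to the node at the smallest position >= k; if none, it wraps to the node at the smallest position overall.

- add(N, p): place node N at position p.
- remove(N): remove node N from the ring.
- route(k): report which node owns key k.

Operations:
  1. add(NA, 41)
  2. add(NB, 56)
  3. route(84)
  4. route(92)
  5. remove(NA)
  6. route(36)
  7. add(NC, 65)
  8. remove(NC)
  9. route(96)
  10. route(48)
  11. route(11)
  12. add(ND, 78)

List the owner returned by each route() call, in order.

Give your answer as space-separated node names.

Answer: NA NA NB NB NB NB

Derivation:
Op 1: add NA@41 -> ring=[41:NA]
Op 2: add NB@56 -> ring=[41:NA,56:NB]
Op 3: route key 84: none >= 84, wrap to smallest pos 41 -> NA
Op 4: route key 92: none >= 92, wrap to smallest pos 41 -> NA
Op 5: remove NA -> ring=[56:NB]
Op 6: route key 36: smallest pos >= 36 is 56 -> NB
Op 7: add NC@65 -> ring=[56:NB,65:NC]
Op 8: remove NC -> ring=[56:NB]
Op 9: route key 96: none >= 96, wrap to smallest pos 56 -> NB
Op 10: route key 48: smallest pos >= 48 is 56 -> NB
Op 11: route key 11: smallest pos >= 11 is 56 -> NB
Op 12: add ND@78 -> ring=[56:NB,78:ND]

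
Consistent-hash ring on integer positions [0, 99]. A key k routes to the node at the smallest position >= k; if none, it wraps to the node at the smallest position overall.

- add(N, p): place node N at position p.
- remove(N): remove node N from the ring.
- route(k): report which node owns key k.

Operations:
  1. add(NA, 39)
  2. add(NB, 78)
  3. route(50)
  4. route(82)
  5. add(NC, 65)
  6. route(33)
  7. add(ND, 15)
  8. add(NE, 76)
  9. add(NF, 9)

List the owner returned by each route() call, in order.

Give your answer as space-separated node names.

Answer: NB NA NA

Derivation:
Op 1: add NA@39 -> ring=[39:NA]
Op 2: add NB@78 -> ring=[39:NA,78:NB]
Op 3: route key 50: smallest pos >= 50 is 78 -> NB
Op 4: route key 82: none >= 82, wrap to smallest pos 39 -> NA
Op 5: add NC@65 -> ring=[39:NA,65:NC,78:NB]
Op 6: route key 33: smallest pos >= 33 is 39 -> NA
Op 7: add ND@15 -> ring=[15:ND,39:NA,65:NC,78:NB]
Op 8: add NE@76 -> ring=[15:ND,39:NA,65:NC,76:NE,78:NB]
Op 9: add NF@9 -> ring=[9:NF,15:ND,39:NA,65:NC,76:NE,78:NB]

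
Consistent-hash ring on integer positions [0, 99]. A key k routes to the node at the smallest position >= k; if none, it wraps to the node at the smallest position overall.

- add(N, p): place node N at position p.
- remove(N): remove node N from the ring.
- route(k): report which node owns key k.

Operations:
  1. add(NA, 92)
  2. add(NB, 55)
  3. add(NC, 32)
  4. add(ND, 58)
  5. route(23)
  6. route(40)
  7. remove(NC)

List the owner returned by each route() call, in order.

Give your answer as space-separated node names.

Op 1: add NA@92 -> ring=[92:NA]
Op 2: add NB@55 -> ring=[55:NB,92:NA]
Op 3: add NC@32 -> ring=[32:NC,55:NB,92:NA]
Op 4: add ND@58 -> ring=[32:NC,55:NB,58:ND,92:NA]
Op 5: route key 23: smallest pos >= 23 is 32 -> NC
Op 6: route key 40: smallest pos >= 40 is 55 -> NB
Op 7: remove NC -> ring=[55:NB,58:ND,92:NA]

Answer: NC NB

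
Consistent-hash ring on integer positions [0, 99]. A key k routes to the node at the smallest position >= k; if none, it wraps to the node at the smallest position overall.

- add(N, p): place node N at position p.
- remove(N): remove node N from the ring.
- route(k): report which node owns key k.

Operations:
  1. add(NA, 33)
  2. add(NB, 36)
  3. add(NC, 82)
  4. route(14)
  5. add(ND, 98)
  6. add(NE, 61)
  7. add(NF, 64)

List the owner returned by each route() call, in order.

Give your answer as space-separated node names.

Answer: NA

Derivation:
Op 1: add NA@33 -> ring=[33:NA]
Op 2: add NB@36 -> ring=[33:NA,36:NB]
Op 3: add NC@82 -> ring=[33:NA,36:NB,82:NC]
Op 4: route key 14: smallest pos >= 14 is 33 -> NA
Op 5: add ND@98 -> ring=[33:NA,36:NB,82:NC,98:ND]
Op 6: add NE@61 -> ring=[33:NA,36:NB,61:NE,82:NC,98:ND]
Op 7: add NF@64 -> ring=[33:NA,36:NB,61:NE,64:NF,82:NC,98:ND]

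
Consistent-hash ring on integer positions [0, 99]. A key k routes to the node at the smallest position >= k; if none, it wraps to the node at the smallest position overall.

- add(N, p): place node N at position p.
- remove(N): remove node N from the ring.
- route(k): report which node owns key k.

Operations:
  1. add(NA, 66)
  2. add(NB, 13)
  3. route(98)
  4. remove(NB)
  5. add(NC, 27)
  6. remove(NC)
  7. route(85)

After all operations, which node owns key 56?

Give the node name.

Answer: NA

Derivation:
Op 1: add NA@66 -> ring=[66:NA]
Op 2: add NB@13 -> ring=[13:NB,66:NA]
Op 3: route key 98: none >= 98, wrap to smallest pos 13 -> NB
Op 4: remove NB -> ring=[66:NA]
Op 5: add NC@27 -> ring=[27:NC,66:NA]
Op 6: remove NC -> ring=[66:NA]
Op 7: route key 85: none >= 85, wrap to smallest pos 66 -> NA
Final route key 56: smallest pos >= 56 is 66 -> NA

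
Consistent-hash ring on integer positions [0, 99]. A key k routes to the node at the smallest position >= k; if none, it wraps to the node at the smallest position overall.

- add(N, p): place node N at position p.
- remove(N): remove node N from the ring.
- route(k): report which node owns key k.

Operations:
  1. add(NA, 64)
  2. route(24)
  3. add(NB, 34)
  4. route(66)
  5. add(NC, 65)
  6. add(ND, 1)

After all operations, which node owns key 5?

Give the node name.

Answer: NB

Derivation:
Op 1: add NA@64 -> ring=[64:NA]
Op 2: route key 24: smallest pos >= 24 is 64 -> NA
Op 3: add NB@34 -> ring=[34:NB,64:NA]
Op 4: route key 66: none >= 66, wrap to smallest pos 34 -> NB
Op 5: add NC@65 -> ring=[34:NB,64:NA,65:NC]
Op 6: add ND@1 -> ring=[1:ND,34:NB,64:NA,65:NC]
Final route key 5: smallest pos >= 5 is 34 -> NB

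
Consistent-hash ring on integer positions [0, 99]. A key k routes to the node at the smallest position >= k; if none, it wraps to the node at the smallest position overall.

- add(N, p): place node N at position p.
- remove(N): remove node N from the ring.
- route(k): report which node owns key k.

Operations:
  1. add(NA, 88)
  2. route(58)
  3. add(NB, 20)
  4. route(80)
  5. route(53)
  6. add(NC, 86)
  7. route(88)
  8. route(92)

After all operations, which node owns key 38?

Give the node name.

Op 1: add NA@88 -> ring=[88:NA]
Op 2: route key 58: smallest pos >= 58 is 88 -> NA
Op 3: add NB@20 -> ring=[20:NB,88:NA]
Op 4: route key 80: smallest pos >= 80 is 88 -> NA
Op 5: route key 53: smallest pos >= 53 is 88 -> NA
Op 6: add NC@86 -> ring=[20:NB,86:NC,88:NA]
Op 7: route key 88: smallest pos >= 88 is 88 -> NA
Op 8: route key 92: none >= 92, wrap to smallest pos 20 -> NB
Final route key 38: smallest pos >= 38 is 86 -> NC

Answer: NC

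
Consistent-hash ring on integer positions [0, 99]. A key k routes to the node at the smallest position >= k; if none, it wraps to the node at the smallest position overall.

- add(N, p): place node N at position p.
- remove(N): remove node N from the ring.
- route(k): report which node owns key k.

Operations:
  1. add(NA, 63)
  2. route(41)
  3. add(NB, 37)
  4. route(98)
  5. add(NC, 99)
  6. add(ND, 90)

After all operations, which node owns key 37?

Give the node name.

Answer: NB

Derivation:
Op 1: add NA@63 -> ring=[63:NA]
Op 2: route key 41: smallest pos >= 41 is 63 -> NA
Op 3: add NB@37 -> ring=[37:NB,63:NA]
Op 4: route key 98: none >= 98, wrap to smallest pos 37 -> NB
Op 5: add NC@99 -> ring=[37:NB,63:NA,99:NC]
Op 6: add ND@90 -> ring=[37:NB,63:NA,90:ND,99:NC]
Final route key 37: smallest pos >= 37 is 37 -> NB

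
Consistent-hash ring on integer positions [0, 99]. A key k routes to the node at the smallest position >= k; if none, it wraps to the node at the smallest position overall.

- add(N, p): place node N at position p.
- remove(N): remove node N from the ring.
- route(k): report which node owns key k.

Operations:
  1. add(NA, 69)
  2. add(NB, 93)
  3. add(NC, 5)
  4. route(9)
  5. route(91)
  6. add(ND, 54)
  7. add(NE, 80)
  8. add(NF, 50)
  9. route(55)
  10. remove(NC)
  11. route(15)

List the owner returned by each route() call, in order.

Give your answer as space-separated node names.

Answer: NA NB NA NF

Derivation:
Op 1: add NA@69 -> ring=[69:NA]
Op 2: add NB@93 -> ring=[69:NA,93:NB]
Op 3: add NC@5 -> ring=[5:NC,69:NA,93:NB]
Op 4: route key 9: smallest pos >= 9 is 69 -> NA
Op 5: route key 91: smallest pos >= 91 is 93 -> NB
Op 6: add ND@54 -> ring=[5:NC,54:ND,69:NA,93:NB]
Op 7: add NE@80 -> ring=[5:NC,54:ND,69:NA,80:NE,93:NB]
Op 8: add NF@50 -> ring=[5:NC,50:NF,54:ND,69:NA,80:NE,93:NB]
Op 9: route key 55: smallest pos >= 55 is 69 -> NA
Op 10: remove NC -> ring=[50:NF,54:ND,69:NA,80:NE,93:NB]
Op 11: route key 15: smallest pos >= 15 is 50 -> NF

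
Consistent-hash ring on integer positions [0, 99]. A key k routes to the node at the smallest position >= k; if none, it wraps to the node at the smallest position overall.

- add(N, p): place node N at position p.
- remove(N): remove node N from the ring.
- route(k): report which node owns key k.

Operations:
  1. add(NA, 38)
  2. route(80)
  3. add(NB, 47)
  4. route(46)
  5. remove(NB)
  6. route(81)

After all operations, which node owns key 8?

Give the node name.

Op 1: add NA@38 -> ring=[38:NA]
Op 2: route key 80: none >= 80, wrap to smallest pos 38 -> NA
Op 3: add NB@47 -> ring=[38:NA,47:NB]
Op 4: route key 46: smallest pos >= 46 is 47 -> NB
Op 5: remove NB -> ring=[38:NA]
Op 6: route key 81: none >= 81, wrap to smallest pos 38 -> NA
Final route key 8: smallest pos >= 8 is 38 -> NA

Answer: NA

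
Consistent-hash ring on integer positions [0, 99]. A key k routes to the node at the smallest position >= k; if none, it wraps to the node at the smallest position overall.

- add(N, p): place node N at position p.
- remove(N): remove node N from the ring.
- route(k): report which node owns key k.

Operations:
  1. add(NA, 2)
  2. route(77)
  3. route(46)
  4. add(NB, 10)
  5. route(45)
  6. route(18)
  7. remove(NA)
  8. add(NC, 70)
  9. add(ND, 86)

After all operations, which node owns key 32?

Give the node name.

Op 1: add NA@2 -> ring=[2:NA]
Op 2: route key 77: none >= 77, wrap to smallest pos 2 -> NA
Op 3: route key 46: none >= 46, wrap to smallest pos 2 -> NA
Op 4: add NB@10 -> ring=[2:NA,10:NB]
Op 5: route key 45: none >= 45, wrap to smallest pos 2 -> NA
Op 6: route key 18: none >= 18, wrap to smallest pos 2 -> NA
Op 7: remove NA -> ring=[10:NB]
Op 8: add NC@70 -> ring=[10:NB,70:NC]
Op 9: add ND@86 -> ring=[10:NB,70:NC,86:ND]
Final route key 32: smallest pos >= 32 is 70 -> NC

Answer: NC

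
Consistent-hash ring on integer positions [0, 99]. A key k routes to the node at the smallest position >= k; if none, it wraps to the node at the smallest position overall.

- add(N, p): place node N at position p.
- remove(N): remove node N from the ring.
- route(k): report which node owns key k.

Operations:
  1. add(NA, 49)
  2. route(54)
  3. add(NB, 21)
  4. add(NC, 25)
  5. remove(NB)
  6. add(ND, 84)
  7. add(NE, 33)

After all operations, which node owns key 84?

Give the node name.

Op 1: add NA@49 -> ring=[49:NA]
Op 2: route key 54: none >= 54, wrap to smallest pos 49 -> NA
Op 3: add NB@21 -> ring=[21:NB,49:NA]
Op 4: add NC@25 -> ring=[21:NB,25:NC,49:NA]
Op 5: remove NB -> ring=[25:NC,49:NA]
Op 6: add ND@84 -> ring=[25:NC,49:NA,84:ND]
Op 7: add NE@33 -> ring=[25:NC,33:NE,49:NA,84:ND]
Final route key 84: smallest pos >= 84 is 84 -> ND

Answer: ND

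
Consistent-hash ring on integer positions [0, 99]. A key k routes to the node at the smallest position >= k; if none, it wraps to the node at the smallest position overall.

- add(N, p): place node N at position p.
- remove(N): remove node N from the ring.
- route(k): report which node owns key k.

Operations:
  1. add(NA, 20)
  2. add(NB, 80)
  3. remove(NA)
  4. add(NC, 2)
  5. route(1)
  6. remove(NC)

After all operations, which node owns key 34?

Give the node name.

Answer: NB

Derivation:
Op 1: add NA@20 -> ring=[20:NA]
Op 2: add NB@80 -> ring=[20:NA,80:NB]
Op 3: remove NA -> ring=[80:NB]
Op 4: add NC@2 -> ring=[2:NC,80:NB]
Op 5: route key 1: smallest pos >= 1 is 2 -> NC
Op 6: remove NC -> ring=[80:NB]
Final route key 34: smallest pos >= 34 is 80 -> NB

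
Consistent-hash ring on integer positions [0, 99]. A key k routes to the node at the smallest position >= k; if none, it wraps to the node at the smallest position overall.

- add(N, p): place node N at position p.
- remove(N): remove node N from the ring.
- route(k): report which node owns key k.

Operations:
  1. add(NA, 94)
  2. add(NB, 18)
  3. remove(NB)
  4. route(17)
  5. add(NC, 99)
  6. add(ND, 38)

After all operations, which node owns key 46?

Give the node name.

Op 1: add NA@94 -> ring=[94:NA]
Op 2: add NB@18 -> ring=[18:NB,94:NA]
Op 3: remove NB -> ring=[94:NA]
Op 4: route key 17: smallest pos >= 17 is 94 -> NA
Op 5: add NC@99 -> ring=[94:NA,99:NC]
Op 6: add ND@38 -> ring=[38:ND,94:NA,99:NC]
Final route key 46: smallest pos >= 46 is 94 -> NA

Answer: NA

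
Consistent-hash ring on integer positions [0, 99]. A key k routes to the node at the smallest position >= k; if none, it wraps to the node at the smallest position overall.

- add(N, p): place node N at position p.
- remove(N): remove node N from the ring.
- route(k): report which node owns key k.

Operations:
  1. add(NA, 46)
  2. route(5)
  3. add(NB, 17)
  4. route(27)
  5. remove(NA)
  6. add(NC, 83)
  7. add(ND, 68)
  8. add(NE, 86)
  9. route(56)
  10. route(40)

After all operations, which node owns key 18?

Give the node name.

Op 1: add NA@46 -> ring=[46:NA]
Op 2: route key 5: smallest pos >= 5 is 46 -> NA
Op 3: add NB@17 -> ring=[17:NB,46:NA]
Op 4: route key 27: smallest pos >= 27 is 46 -> NA
Op 5: remove NA -> ring=[17:NB]
Op 6: add NC@83 -> ring=[17:NB,83:NC]
Op 7: add ND@68 -> ring=[17:NB,68:ND,83:NC]
Op 8: add NE@86 -> ring=[17:NB,68:ND,83:NC,86:NE]
Op 9: route key 56: smallest pos >= 56 is 68 -> ND
Op 10: route key 40: smallest pos >= 40 is 68 -> ND
Final route key 18: smallest pos >= 18 is 68 -> ND

Answer: ND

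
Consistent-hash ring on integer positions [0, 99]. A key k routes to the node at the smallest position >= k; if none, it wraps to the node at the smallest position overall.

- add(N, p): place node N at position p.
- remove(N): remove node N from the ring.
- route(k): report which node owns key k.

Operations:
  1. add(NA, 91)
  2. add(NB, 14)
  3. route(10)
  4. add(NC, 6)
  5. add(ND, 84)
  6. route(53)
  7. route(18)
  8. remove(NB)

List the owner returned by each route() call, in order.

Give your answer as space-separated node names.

Op 1: add NA@91 -> ring=[91:NA]
Op 2: add NB@14 -> ring=[14:NB,91:NA]
Op 3: route key 10: smallest pos >= 10 is 14 -> NB
Op 4: add NC@6 -> ring=[6:NC,14:NB,91:NA]
Op 5: add ND@84 -> ring=[6:NC,14:NB,84:ND,91:NA]
Op 6: route key 53: smallest pos >= 53 is 84 -> ND
Op 7: route key 18: smallest pos >= 18 is 84 -> ND
Op 8: remove NB -> ring=[6:NC,84:ND,91:NA]

Answer: NB ND ND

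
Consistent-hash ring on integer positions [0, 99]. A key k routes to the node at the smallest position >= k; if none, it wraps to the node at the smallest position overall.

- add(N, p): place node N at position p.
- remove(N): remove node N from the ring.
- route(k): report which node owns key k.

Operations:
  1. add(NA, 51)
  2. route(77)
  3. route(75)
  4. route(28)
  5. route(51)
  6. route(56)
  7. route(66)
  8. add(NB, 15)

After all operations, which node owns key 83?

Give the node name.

Op 1: add NA@51 -> ring=[51:NA]
Op 2: route key 77: none >= 77, wrap to smallest pos 51 -> NA
Op 3: route key 75: none >= 75, wrap to smallest pos 51 -> NA
Op 4: route key 28: smallest pos >= 28 is 51 -> NA
Op 5: route key 51: smallest pos >= 51 is 51 -> NA
Op 6: route key 56: none >= 56, wrap to smallest pos 51 -> NA
Op 7: route key 66: none >= 66, wrap to smallest pos 51 -> NA
Op 8: add NB@15 -> ring=[15:NB,51:NA]
Final route key 83: none >= 83, wrap to smallest pos 15 -> NB

Answer: NB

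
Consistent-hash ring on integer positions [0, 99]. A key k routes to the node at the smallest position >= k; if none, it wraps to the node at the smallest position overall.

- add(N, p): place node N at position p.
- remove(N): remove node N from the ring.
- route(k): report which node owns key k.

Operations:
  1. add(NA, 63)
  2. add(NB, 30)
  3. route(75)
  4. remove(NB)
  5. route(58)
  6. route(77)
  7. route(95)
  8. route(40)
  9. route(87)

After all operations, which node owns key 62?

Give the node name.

Op 1: add NA@63 -> ring=[63:NA]
Op 2: add NB@30 -> ring=[30:NB,63:NA]
Op 3: route key 75: none >= 75, wrap to smallest pos 30 -> NB
Op 4: remove NB -> ring=[63:NA]
Op 5: route key 58: smallest pos >= 58 is 63 -> NA
Op 6: route key 77: none >= 77, wrap to smallest pos 63 -> NA
Op 7: route key 95: none >= 95, wrap to smallest pos 63 -> NA
Op 8: route key 40: smallest pos >= 40 is 63 -> NA
Op 9: route key 87: none >= 87, wrap to smallest pos 63 -> NA
Final route key 62: smallest pos >= 62 is 63 -> NA

Answer: NA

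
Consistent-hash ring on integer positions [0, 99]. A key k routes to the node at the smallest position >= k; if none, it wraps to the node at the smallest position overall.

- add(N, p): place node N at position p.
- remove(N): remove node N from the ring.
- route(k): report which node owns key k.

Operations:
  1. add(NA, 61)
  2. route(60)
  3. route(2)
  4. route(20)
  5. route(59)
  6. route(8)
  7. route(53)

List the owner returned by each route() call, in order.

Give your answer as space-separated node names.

Op 1: add NA@61 -> ring=[61:NA]
Op 2: route key 60: smallest pos >= 60 is 61 -> NA
Op 3: route key 2: smallest pos >= 2 is 61 -> NA
Op 4: route key 20: smallest pos >= 20 is 61 -> NA
Op 5: route key 59: smallest pos >= 59 is 61 -> NA
Op 6: route key 8: smallest pos >= 8 is 61 -> NA
Op 7: route key 53: smallest pos >= 53 is 61 -> NA

Answer: NA NA NA NA NA NA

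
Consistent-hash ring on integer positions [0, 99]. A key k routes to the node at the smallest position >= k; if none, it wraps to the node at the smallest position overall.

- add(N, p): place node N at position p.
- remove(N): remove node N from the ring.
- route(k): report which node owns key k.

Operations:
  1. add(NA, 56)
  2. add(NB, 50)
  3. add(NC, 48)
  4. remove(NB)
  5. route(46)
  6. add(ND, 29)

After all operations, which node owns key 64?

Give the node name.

Answer: ND

Derivation:
Op 1: add NA@56 -> ring=[56:NA]
Op 2: add NB@50 -> ring=[50:NB,56:NA]
Op 3: add NC@48 -> ring=[48:NC,50:NB,56:NA]
Op 4: remove NB -> ring=[48:NC,56:NA]
Op 5: route key 46: smallest pos >= 46 is 48 -> NC
Op 6: add ND@29 -> ring=[29:ND,48:NC,56:NA]
Final route key 64: none >= 64, wrap to smallest pos 29 -> ND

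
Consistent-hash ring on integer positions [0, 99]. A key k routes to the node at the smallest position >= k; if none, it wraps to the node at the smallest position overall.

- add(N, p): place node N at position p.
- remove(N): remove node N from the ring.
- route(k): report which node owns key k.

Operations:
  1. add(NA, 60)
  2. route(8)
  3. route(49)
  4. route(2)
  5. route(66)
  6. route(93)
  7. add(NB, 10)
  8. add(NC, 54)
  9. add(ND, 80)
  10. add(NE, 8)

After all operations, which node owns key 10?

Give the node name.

Op 1: add NA@60 -> ring=[60:NA]
Op 2: route key 8: smallest pos >= 8 is 60 -> NA
Op 3: route key 49: smallest pos >= 49 is 60 -> NA
Op 4: route key 2: smallest pos >= 2 is 60 -> NA
Op 5: route key 66: none >= 66, wrap to smallest pos 60 -> NA
Op 6: route key 93: none >= 93, wrap to smallest pos 60 -> NA
Op 7: add NB@10 -> ring=[10:NB,60:NA]
Op 8: add NC@54 -> ring=[10:NB,54:NC,60:NA]
Op 9: add ND@80 -> ring=[10:NB,54:NC,60:NA,80:ND]
Op 10: add NE@8 -> ring=[8:NE,10:NB,54:NC,60:NA,80:ND]
Final route key 10: smallest pos >= 10 is 10 -> NB

Answer: NB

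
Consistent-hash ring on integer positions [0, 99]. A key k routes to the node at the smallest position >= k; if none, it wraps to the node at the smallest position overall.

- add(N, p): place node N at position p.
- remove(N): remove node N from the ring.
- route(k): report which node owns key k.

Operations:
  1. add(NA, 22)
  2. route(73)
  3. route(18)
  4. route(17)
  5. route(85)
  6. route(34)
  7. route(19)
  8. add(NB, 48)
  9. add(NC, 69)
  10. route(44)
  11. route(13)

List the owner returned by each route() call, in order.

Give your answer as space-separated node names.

Op 1: add NA@22 -> ring=[22:NA]
Op 2: route key 73: none >= 73, wrap to smallest pos 22 -> NA
Op 3: route key 18: smallest pos >= 18 is 22 -> NA
Op 4: route key 17: smallest pos >= 17 is 22 -> NA
Op 5: route key 85: none >= 85, wrap to smallest pos 22 -> NA
Op 6: route key 34: none >= 34, wrap to smallest pos 22 -> NA
Op 7: route key 19: smallest pos >= 19 is 22 -> NA
Op 8: add NB@48 -> ring=[22:NA,48:NB]
Op 9: add NC@69 -> ring=[22:NA,48:NB,69:NC]
Op 10: route key 44: smallest pos >= 44 is 48 -> NB
Op 11: route key 13: smallest pos >= 13 is 22 -> NA

Answer: NA NA NA NA NA NA NB NA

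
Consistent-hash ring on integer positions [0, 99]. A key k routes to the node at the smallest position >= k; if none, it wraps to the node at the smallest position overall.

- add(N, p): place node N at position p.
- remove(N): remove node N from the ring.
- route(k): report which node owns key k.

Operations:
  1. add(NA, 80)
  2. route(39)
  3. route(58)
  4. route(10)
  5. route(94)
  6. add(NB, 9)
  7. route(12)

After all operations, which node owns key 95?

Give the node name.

Op 1: add NA@80 -> ring=[80:NA]
Op 2: route key 39: smallest pos >= 39 is 80 -> NA
Op 3: route key 58: smallest pos >= 58 is 80 -> NA
Op 4: route key 10: smallest pos >= 10 is 80 -> NA
Op 5: route key 94: none >= 94, wrap to smallest pos 80 -> NA
Op 6: add NB@9 -> ring=[9:NB,80:NA]
Op 7: route key 12: smallest pos >= 12 is 80 -> NA
Final route key 95: none >= 95, wrap to smallest pos 9 -> NB

Answer: NB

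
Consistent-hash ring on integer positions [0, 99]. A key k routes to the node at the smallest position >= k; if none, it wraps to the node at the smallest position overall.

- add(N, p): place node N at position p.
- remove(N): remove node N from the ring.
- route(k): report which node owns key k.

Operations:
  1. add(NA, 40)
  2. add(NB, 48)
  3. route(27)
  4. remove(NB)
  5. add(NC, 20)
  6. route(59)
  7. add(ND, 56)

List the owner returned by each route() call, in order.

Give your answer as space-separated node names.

Op 1: add NA@40 -> ring=[40:NA]
Op 2: add NB@48 -> ring=[40:NA,48:NB]
Op 3: route key 27: smallest pos >= 27 is 40 -> NA
Op 4: remove NB -> ring=[40:NA]
Op 5: add NC@20 -> ring=[20:NC,40:NA]
Op 6: route key 59: none >= 59, wrap to smallest pos 20 -> NC
Op 7: add ND@56 -> ring=[20:NC,40:NA,56:ND]

Answer: NA NC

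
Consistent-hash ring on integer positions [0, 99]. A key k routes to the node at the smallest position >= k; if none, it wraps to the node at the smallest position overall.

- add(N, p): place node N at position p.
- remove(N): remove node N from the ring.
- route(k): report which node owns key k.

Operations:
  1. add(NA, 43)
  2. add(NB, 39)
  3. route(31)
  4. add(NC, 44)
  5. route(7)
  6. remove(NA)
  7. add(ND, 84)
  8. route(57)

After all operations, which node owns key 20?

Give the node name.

Answer: NB

Derivation:
Op 1: add NA@43 -> ring=[43:NA]
Op 2: add NB@39 -> ring=[39:NB,43:NA]
Op 3: route key 31: smallest pos >= 31 is 39 -> NB
Op 4: add NC@44 -> ring=[39:NB,43:NA,44:NC]
Op 5: route key 7: smallest pos >= 7 is 39 -> NB
Op 6: remove NA -> ring=[39:NB,44:NC]
Op 7: add ND@84 -> ring=[39:NB,44:NC,84:ND]
Op 8: route key 57: smallest pos >= 57 is 84 -> ND
Final route key 20: smallest pos >= 20 is 39 -> NB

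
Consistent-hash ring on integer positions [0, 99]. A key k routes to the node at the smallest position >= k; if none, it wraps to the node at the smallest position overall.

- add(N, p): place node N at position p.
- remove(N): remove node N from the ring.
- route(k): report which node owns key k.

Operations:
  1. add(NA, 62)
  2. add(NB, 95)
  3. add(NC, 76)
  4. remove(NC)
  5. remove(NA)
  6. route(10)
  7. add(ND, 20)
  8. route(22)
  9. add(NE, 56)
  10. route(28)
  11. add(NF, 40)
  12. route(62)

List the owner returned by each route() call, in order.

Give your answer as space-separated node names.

Op 1: add NA@62 -> ring=[62:NA]
Op 2: add NB@95 -> ring=[62:NA,95:NB]
Op 3: add NC@76 -> ring=[62:NA,76:NC,95:NB]
Op 4: remove NC -> ring=[62:NA,95:NB]
Op 5: remove NA -> ring=[95:NB]
Op 6: route key 10: smallest pos >= 10 is 95 -> NB
Op 7: add ND@20 -> ring=[20:ND,95:NB]
Op 8: route key 22: smallest pos >= 22 is 95 -> NB
Op 9: add NE@56 -> ring=[20:ND,56:NE,95:NB]
Op 10: route key 28: smallest pos >= 28 is 56 -> NE
Op 11: add NF@40 -> ring=[20:ND,40:NF,56:NE,95:NB]
Op 12: route key 62: smallest pos >= 62 is 95 -> NB

Answer: NB NB NE NB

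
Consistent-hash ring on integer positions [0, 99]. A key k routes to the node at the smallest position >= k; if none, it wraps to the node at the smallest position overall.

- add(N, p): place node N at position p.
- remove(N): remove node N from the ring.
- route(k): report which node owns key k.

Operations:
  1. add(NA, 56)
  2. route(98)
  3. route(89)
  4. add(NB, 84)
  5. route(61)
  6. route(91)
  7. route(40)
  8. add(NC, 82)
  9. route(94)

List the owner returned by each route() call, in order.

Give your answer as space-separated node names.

Op 1: add NA@56 -> ring=[56:NA]
Op 2: route key 98: none >= 98, wrap to smallest pos 56 -> NA
Op 3: route key 89: none >= 89, wrap to smallest pos 56 -> NA
Op 4: add NB@84 -> ring=[56:NA,84:NB]
Op 5: route key 61: smallest pos >= 61 is 84 -> NB
Op 6: route key 91: none >= 91, wrap to smallest pos 56 -> NA
Op 7: route key 40: smallest pos >= 40 is 56 -> NA
Op 8: add NC@82 -> ring=[56:NA,82:NC,84:NB]
Op 9: route key 94: none >= 94, wrap to smallest pos 56 -> NA

Answer: NA NA NB NA NA NA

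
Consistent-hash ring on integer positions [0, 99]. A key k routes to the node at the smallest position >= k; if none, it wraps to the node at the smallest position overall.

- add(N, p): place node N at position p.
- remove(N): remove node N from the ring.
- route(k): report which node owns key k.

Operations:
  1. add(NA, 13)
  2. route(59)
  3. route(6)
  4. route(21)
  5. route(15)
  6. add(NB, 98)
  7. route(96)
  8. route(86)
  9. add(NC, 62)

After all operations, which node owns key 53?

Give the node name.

Op 1: add NA@13 -> ring=[13:NA]
Op 2: route key 59: none >= 59, wrap to smallest pos 13 -> NA
Op 3: route key 6: smallest pos >= 6 is 13 -> NA
Op 4: route key 21: none >= 21, wrap to smallest pos 13 -> NA
Op 5: route key 15: none >= 15, wrap to smallest pos 13 -> NA
Op 6: add NB@98 -> ring=[13:NA,98:NB]
Op 7: route key 96: smallest pos >= 96 is 98 -> NB
Op 8: route key 86: smallest pos >= 86 is 98 -> NB
Op 9: add NC@62 -> ring=[13:NA,62:NC,98:NB]
Final route key 53: smallest pos >= 53 is 62 -> NC

Answer: NC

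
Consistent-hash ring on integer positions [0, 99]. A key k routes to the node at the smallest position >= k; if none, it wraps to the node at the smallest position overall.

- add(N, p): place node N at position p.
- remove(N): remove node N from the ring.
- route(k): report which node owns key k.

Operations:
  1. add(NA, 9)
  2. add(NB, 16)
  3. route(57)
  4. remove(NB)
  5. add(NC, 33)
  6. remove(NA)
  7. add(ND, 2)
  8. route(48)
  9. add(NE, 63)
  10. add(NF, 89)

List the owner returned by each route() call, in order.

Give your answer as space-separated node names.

Answer: NA ND

Derivation:
Op 1: add NA@9 -> ring=[9:NA]
Op 2: add NB@16 -> ring=[9:NA,16:NB]
Op 3: route key 57: none >= 57, wrap to smallest pos 9 -> NA
Op 4: remove NB -> ring=[9:NA]
Op 5: add NC@33 -> ring=[9:NA,33:NC]
Op 6: remove NA -> ring=[33:NC]
Op 7: add ND@2 -> ring=[2:ND,33:NC]
Op 8: route key 48: none >= 48, wrap to smallest pos 2 -> ND
Op 9: add NE@63 -> ring=[2:ND,33:NC,63:NE]
Op 10: add NF@89 -> ring=[2:ND,33:NC,63:NE,89:NF]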